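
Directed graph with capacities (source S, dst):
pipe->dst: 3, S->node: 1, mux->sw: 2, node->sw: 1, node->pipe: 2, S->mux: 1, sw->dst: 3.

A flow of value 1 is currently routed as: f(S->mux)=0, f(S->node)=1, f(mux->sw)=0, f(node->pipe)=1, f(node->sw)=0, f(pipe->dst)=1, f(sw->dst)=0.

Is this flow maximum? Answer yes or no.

Residual path S->mux->sw->dst has bottleneck 1 > 0.
Pushing 1 along it raises the flow to 2, so the given flow is not maximum.

No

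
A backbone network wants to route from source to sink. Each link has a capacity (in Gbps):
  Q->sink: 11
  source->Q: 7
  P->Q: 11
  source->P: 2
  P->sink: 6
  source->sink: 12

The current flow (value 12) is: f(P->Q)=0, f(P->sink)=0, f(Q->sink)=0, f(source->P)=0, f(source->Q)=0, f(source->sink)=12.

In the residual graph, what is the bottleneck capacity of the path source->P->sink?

2

Residual capacities along the path: source->P: 2, P->sink: 6.
Minimum is 2.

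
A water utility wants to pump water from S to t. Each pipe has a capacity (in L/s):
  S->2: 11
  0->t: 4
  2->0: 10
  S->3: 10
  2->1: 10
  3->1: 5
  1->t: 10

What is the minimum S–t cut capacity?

Max flow = 14 (via 3 augmenting paths).
In the residual at optimum, the set reachable from S is {0, 1, 2, 3, S}.
Cut edges: 1->t (cap 10), 0->t (cap 4). Sum = 14.

14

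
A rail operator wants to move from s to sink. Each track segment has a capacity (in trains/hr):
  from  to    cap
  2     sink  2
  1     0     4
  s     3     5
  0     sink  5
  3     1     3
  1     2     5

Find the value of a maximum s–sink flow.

Augment s→3→1→2→sink: bottleneck 2. Total 2.
Augment s→3→1→0→sink: bottleneck 1. Total 3.
No augmenting path remains in the residual graph.

3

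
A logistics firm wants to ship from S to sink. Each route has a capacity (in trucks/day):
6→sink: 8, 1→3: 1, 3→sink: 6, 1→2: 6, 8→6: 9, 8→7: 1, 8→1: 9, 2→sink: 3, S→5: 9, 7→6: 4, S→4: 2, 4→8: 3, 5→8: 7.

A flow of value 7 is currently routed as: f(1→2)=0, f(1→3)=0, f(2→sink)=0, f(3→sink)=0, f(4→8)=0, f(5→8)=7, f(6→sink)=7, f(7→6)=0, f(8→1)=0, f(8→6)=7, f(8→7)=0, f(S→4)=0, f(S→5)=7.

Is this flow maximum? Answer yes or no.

No

Residual path S→4→8→6→sink has bottleneck 1 > 0.
Pushing 1 along it raises the flow to 8, so the given flow is not maximum.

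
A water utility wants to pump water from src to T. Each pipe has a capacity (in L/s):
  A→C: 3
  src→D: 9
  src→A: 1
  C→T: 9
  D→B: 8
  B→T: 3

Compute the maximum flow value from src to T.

Augment src→D→B→T: bottleneck 3. Total 3.
Augment src→A→C→T: bottleneck 1. Total 4.
No augmenting path remains in the residual graph.

4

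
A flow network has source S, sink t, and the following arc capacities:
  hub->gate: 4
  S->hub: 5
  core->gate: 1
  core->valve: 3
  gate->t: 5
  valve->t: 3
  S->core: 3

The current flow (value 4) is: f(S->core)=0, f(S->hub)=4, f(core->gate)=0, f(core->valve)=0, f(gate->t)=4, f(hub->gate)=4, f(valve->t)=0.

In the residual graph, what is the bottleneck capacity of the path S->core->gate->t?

Residual capacities along the path: S->core: 3, core->gate: 1, gate->t: 1.
Minimum is 1.

1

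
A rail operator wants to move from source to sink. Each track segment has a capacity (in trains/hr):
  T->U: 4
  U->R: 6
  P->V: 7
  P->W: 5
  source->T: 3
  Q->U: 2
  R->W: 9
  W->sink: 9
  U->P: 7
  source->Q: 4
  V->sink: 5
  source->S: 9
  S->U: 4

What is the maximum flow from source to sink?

9

Augment source->S->U->R->W->sink: bottleneck 4. Total 4.
Augment source->T->U->R->W->sink: bottleneck 2. Total 6.
Augment source->T->U->P->V->sink: bottleneck 1. Total 7.
Augment source->Q->U->P->V->sink: bottleneck 2. Total 9.
No augmenting path remains in the residual graph.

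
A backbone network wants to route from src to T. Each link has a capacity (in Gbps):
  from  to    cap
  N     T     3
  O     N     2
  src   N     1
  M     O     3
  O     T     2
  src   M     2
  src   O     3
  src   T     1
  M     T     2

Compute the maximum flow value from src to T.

Augment src->T: bottleneck 1. Total 1.
Augment src->M->T: bottleneck 2. Total 3.
Augment src->O->T: bottleneck 2. Total 5.
Augment src->N->T: bottleneck 1. Total 6.
Augment src->O->N->T: bottleneck 1. Total 7.
No augmenting path remains in the residual graph.

7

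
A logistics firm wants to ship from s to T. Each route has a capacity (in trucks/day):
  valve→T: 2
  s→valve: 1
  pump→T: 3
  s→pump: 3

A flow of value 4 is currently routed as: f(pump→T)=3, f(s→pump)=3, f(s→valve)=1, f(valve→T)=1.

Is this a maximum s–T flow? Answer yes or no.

Residual reachable from s: {s}; T is not reachable.
Saturated cut: s→valve, s→pump with total capacity 4 = current flow value. Flow is maximum.

Yes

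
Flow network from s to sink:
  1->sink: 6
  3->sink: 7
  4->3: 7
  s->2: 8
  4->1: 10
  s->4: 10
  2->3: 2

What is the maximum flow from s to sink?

Augment s->4->1->sink: bottleneck 6. Total 6.
Augment s->4->3->sink: bottleneck 4. Total 10.
Augment s->2->3->sink: bottleneck 2. Total 12.
No augmenting path remains in the residual graph.

12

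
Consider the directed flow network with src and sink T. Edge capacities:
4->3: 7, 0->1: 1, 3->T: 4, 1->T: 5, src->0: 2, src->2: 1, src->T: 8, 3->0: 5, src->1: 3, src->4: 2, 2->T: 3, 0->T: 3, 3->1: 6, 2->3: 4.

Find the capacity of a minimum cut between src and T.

16

Max flow = 16 (via 5 augmenting paths).
In the residual at optimum, the set reachable from src is {src}.
Cut edges: src->4 (cap 2), src->2 (cap 1), src->0 (cap 2), src->1 (cap 3), src->T (cap 8). Sum = 16.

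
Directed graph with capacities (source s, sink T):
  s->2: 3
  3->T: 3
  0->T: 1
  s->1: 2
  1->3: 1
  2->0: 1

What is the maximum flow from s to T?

2

Augment s->2->0->T: bottleneck 1. Total 1.
Augment s->1->3->T: bottleneck 1. Total 2.
No augmenting path remains in the residual graph.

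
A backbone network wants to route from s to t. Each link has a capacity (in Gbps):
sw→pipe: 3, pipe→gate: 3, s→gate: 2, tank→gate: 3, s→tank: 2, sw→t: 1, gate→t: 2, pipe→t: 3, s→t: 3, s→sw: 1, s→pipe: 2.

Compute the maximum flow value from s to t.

Augment s→t: bottleneck 3. Total 3.
Augment s→sw→t: bottleneck 1. Total 4.
Augment s→pipe→t: bottleneck 2. Total 6.
Augment s→gate→t: bottleneck 2. Total 8.
No augmenting path remains in the residual graph.

8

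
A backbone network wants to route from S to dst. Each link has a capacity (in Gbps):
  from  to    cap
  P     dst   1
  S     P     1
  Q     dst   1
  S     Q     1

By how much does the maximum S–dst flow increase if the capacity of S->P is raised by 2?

Original max flow = 2.
Even with extra capacity on S->P, another cut of capacity 2 remains binding.
New max flow = 2. Increase = 0.

0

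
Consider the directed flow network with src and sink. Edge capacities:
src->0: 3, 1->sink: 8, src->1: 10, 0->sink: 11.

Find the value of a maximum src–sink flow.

Augment src->0->sink: bottleneck 3. Total 3.
Augment src->1->sink: bottleneck 8. Total 11.
No augmenting path remains in the residual graph.

11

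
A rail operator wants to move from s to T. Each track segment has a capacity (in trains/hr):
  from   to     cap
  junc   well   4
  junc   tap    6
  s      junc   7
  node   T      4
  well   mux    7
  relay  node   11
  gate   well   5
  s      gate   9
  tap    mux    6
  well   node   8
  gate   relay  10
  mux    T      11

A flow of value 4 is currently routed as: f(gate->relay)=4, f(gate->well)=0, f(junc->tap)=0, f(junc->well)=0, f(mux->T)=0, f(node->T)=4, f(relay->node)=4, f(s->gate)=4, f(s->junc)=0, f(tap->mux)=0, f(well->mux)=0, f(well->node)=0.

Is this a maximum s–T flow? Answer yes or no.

Residual path s->gate->well->mux->T has bottleneck 5 > 0.
Pushing 5 along it raises the flow to 9, so the given flow is not maximum.

No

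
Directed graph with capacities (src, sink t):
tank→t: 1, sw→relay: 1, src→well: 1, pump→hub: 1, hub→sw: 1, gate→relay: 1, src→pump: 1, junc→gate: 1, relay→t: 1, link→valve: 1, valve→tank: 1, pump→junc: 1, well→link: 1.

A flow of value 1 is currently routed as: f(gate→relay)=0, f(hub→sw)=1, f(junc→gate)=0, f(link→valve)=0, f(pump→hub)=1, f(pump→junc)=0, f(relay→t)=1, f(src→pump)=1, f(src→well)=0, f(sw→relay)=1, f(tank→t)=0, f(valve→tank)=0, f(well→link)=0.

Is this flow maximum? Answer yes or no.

No

Residual path src→well→link→valve→tank→t has bottleneck 1 > 0.
Pushing 1 along it raises the flow to 2, so the given flow is not maximum.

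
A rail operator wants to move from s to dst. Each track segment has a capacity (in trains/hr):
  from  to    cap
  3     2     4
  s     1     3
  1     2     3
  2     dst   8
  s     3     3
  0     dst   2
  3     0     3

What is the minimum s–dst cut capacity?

6

Max flow = 6 (via 2 augmenting paths).
In the residual at optimum, the set reachable from s is {s}.
Cut edges: s→1 (cap 3), s→3 (cap 3). Sum = 6.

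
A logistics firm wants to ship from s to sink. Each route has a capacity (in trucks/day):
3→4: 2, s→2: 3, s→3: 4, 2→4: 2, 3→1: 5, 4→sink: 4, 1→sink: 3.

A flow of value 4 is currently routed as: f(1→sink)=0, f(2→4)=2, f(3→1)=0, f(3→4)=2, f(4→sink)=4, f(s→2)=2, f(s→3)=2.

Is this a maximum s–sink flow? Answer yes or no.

No

Residual path s→3→1→sink has bottleneck 2 > 0.
Pushing 2 along it raises the flow to 6, so the given flow is not maximum.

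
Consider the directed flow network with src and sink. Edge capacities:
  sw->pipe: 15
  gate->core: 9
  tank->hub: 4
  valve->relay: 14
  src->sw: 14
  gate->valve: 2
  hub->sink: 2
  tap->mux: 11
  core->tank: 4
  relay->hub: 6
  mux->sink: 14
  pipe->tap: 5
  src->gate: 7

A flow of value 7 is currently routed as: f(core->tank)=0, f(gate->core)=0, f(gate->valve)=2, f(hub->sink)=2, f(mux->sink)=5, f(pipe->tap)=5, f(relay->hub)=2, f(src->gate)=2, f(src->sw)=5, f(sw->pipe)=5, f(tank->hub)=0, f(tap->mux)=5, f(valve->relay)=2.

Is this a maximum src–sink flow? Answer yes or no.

Residual reachable from src: {core, gate, hub, pipe, relay, src, sw, tank, valve}; sink is not reachable.
Saturated cut: pipe->tap, hub->sink with total capacity 7 = current flow value. Flow is maximum.

Yes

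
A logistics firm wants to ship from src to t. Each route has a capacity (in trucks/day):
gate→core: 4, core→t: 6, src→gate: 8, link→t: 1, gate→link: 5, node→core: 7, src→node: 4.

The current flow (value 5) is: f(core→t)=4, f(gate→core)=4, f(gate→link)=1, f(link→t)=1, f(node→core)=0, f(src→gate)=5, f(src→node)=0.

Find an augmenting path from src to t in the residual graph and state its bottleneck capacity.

src→node→core→t, bottleneck 2

Residual along src→node→core→t: src→node: 4, node→core: 7, core→t: 2.
Bottleneck = min = 2.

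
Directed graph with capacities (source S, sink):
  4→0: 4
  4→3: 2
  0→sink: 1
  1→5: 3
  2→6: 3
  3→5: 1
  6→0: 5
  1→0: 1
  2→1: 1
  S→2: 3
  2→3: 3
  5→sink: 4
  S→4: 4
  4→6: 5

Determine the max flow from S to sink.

3

Augment S→4→0→sink: bottleneck 1. Total 1.
Augment S→2→3→5→sink: bottleneck 1. Total 2.
Augment S→2→1→5→sink: bottleneck 1. Total 3.
No augmenting path remains in the residual graph.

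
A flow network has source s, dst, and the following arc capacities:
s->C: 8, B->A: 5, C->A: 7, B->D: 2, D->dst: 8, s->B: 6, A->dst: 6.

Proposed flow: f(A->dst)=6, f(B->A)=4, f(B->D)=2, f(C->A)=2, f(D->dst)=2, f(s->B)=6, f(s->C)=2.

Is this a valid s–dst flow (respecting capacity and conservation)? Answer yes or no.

Yes

Every edge has 0 ≤ f(e) ≤ cap(e).
At each intermediate node, inflow equals outflow.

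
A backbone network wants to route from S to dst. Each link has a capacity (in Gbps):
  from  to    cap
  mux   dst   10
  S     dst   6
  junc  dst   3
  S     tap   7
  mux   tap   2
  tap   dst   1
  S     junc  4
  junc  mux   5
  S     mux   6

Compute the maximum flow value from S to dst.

17

Augment S->dst: bottleneck 6. Total 6.
Augment S->junc->dst: bottleneck 3. Total 9.
Augment S->mux->dst: bottleneck 6. Total 15.
Augment S->tap->dst: bottleneck 1. Total 16.
Augment S->junc->mux->dst: bottleneck 1. Total 17.
No augmenting path remains in the residual graph.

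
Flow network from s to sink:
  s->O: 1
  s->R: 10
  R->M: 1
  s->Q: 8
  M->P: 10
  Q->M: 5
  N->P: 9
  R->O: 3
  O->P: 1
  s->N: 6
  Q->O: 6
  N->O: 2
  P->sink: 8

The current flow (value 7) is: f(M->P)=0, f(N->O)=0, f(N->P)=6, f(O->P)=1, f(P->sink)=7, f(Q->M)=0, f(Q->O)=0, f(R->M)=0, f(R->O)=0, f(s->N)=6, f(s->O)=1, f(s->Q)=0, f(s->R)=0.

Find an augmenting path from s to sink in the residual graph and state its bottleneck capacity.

s->R->M->P->sink, bottleneck 1

Residual along s->R->M->P->sink: s->R: 10, R->M: 1, M->P: 10, P->sink: 1.
Bottleneck = min = 1.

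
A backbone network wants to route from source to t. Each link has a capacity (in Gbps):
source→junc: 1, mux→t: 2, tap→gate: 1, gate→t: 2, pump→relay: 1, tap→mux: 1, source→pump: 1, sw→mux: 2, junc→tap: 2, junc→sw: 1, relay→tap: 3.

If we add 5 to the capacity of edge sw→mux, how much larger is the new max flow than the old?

0

Original max flow = 2.
Edge sw→mux does not cross the min cut (source side {source}), so extra capacity there cannot help.
New max flow = 2. Increase = 0.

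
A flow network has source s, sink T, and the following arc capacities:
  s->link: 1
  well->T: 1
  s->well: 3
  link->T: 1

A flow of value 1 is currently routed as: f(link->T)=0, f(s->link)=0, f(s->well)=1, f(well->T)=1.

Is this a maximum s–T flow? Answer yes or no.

No

Residual path s->link->T has bottleneck 1 > 0.
Pushing 1 along it raises the flow to 2, so the given flow is not maximum.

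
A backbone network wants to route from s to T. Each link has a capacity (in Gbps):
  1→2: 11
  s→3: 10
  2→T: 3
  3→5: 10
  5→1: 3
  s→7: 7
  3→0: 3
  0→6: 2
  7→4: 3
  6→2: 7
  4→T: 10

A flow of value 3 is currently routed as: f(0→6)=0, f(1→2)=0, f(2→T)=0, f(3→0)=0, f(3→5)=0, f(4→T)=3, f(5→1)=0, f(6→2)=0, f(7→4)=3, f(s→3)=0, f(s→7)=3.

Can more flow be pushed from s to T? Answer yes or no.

Residual path s→3→5→1→2→T has bottleneck 3 > 0.
Pushing 3 along it raises the flow to 6, so the given flow is not maximum.

Yes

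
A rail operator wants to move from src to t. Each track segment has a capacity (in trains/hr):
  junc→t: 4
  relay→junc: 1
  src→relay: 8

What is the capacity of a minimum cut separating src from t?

1

Max flow = 1 (via 1 augmenting path).
In the residual at optimum, the set reachable from src is {relay, src}.
Cut edges: relay→junc (cap 1). Sum = 1.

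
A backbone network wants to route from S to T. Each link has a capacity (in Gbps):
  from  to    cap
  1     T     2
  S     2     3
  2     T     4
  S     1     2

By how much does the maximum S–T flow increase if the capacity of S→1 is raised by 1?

Original max flow = 5.
Even with extra capacity on S→1, another cut of capacity 5 remains binding.
New max flow = 5. Increase = 0.

0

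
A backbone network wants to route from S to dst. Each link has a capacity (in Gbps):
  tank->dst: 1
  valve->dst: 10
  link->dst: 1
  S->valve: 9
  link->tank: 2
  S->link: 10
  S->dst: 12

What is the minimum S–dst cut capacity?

Max flow = 23 (via 4 augmenting paths).
In the residual at optimum, the set reachable from S is {S, link, tank}.
Cut edges: S->valve (cap 9), S->dst (cap 12), link->dst (cap 1), tank->dst (cap 1). Sum = 23.

23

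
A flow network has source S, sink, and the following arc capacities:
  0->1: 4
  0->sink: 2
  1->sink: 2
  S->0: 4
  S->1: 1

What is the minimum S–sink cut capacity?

4

Max flow = 4 (via 3 augmenting paths).
In the residual at optimum, the set reachable from S is {0, 1, S}.
Cut edges: 0->sink (cap 2), 1->sink (cap 2). Sum = 4.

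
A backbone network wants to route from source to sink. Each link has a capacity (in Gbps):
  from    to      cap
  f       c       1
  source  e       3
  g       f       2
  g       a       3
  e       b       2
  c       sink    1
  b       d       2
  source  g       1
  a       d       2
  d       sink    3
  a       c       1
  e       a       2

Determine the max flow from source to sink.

Augment source->g->f->c->sink: bottleneck 1. Total 1.
Augment source->e->a->d->sink: bottleneck 2. Total 3.
Augment source->e->b->d->sink: bottleneck 1. Total 4.
No augmenting path remains in the residual graph.

4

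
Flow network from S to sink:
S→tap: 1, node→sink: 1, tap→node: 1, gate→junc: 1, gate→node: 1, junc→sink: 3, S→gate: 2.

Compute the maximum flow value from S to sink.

2

Augment S→tap→node→sink: bottleneck 1. Total 1.
Augment S→gate→junc→sink: bottleneck 1. Total 2.
No augmenting path remains in the residual graph.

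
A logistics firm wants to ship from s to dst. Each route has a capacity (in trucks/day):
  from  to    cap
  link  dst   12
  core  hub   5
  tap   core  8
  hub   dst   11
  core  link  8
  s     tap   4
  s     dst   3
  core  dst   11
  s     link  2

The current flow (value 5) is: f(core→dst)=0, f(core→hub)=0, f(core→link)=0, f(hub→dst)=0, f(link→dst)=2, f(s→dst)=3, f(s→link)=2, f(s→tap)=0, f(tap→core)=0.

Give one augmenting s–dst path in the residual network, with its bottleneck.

Residual along s→tap→core→dst: s→tap: 4, tap→core: 8, core→dst: 11.
Bottleneck = min = 4.

s→tap→core→dst, bottleneck 4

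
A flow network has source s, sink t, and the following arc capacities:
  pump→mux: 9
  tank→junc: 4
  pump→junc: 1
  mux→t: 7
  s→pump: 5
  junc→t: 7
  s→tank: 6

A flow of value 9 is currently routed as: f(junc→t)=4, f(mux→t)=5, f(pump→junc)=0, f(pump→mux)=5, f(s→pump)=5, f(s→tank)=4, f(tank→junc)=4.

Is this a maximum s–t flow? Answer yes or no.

Yes

Residual reachable from s: {s, tank}; t is not reachable.
Saturated cut: s→pump, tank→junc with total capacity 9 = current flow value. Flow is maximum.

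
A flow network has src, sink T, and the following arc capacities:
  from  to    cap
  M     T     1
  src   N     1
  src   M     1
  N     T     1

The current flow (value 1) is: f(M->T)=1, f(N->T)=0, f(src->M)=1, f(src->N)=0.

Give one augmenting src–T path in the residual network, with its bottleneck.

src->N->T, bottleneck 1

Residual along src->N->T: src->N: 1, N->T: 1.
Bottleneck = min = 1.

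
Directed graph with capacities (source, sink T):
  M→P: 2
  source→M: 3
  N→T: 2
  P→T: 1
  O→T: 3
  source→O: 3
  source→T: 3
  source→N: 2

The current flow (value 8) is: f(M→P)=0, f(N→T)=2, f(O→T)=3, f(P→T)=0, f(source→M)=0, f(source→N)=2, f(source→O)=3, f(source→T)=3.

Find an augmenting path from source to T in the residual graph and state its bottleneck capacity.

Residual along source→M→P→T: source→M: 3, M→P: 2, P→T: 1.
Bottleneck = min = 1.

source→M→P→T, bottleneck 1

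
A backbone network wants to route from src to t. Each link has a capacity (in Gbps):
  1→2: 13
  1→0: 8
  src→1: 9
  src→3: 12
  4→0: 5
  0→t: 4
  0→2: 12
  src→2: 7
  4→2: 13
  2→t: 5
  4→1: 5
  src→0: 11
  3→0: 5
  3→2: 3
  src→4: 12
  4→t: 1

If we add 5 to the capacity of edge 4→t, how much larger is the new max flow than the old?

5

Original max flow = 10.
After raising cap(4→t), augmenting paths through that edge carry 5 more units.
New max flow = 15. Increase = 5.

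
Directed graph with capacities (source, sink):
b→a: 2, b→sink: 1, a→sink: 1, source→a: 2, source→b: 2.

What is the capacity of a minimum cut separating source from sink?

2

Max flow = 2 (via 2 augmenting paths).
In the residual at optimum, the set reachable from source is {a, b, source}.
Cut edges: b→sink (cap 1), a→sink (cap 1). Sum = 2.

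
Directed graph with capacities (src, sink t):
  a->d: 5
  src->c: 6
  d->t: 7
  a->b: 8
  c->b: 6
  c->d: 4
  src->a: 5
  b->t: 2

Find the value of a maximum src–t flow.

9

Augment src->a->b->t: bottleneck 2. Total 2.
Augment src->a->d->t: bottleneck 3. Total 5.
Augment src->c->d->t: bottleneck 4. Total 9.
No augmenting path remains in the residual graph.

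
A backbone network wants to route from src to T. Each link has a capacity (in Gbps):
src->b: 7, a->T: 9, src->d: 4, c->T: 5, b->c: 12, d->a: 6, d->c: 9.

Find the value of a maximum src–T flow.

9

Augment src->d->a->T: bottleneck 4. Total 4.
Augment src->b->c->T: bottleneck 5. Total 9.
No augmenting path remains in the residual graph.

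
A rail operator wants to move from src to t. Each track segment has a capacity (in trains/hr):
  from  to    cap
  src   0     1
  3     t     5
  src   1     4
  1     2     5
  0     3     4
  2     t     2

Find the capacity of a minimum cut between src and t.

3

Max flow = 3 (via 2 augmenting paths).
In the residual at optimum, the set reachable from src is {1, 2, src}.
Cut edges: src->0 (cap 1), 2->t (cap 2). Sum = 3.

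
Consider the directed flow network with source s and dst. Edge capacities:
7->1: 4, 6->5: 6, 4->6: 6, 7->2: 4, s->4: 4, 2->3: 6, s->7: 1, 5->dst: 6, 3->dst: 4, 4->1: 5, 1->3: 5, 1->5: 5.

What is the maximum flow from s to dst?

Augment s->7->2->3->dst: bottleneck 1. Total 1.
Augment s->4->1->3->dst: bottleneck 3. Total 4.
Augment s->4->1->5->dst: bottleneck 1. Total 5.
No augmenting path remains in the residual graph.

5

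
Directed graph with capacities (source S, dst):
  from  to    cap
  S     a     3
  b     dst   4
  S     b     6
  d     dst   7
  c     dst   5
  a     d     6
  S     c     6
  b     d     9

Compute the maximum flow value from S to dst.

Augment S→c→dst: bottleneck 5. Total 5.
Augment S→b→dst: bottleneck 4. Total 9.
Augment S→a→d→dst: bottleneck 3. Total 12.
Augment S→b→d→dst: bottleneck 2. Total 14.
No augmenting path remains in the residual graph.

14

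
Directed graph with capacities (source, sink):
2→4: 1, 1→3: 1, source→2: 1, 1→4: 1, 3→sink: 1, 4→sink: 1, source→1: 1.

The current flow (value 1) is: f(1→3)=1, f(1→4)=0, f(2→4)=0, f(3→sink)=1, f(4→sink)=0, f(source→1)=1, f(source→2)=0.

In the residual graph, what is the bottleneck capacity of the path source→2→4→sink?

Residual capacities along the path: source→2: 1, 2→4: 1, 4→sink: 1.
Minimum is 1.

1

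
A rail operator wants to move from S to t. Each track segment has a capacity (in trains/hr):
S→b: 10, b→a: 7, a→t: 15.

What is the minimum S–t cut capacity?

7

Max flow = 7 (via 1 augmenting path).
In the residual at optimum, the set reachable from S is {S, b}.
Cut edges: b→a (cap 7). Sum = 7.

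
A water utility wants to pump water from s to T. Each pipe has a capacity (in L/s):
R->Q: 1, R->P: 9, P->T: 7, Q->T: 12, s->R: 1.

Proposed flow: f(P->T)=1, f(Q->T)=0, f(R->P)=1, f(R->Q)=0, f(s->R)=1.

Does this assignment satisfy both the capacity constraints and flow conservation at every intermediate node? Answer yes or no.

Yes

Every edge has 0 ≤ f(e) ≤ cap(e).
At each intermediate node, inflow equals outflow.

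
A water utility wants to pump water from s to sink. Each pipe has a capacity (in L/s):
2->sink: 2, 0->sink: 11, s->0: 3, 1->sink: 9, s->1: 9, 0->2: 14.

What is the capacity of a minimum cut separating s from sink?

Max flow = 12 (via 2 augmenting paths).
In the residual at optimum, the set reachable from s is {s}.
Cut edges: s->0 (cap 3), s->1 (cap 9). Sum = 12.

12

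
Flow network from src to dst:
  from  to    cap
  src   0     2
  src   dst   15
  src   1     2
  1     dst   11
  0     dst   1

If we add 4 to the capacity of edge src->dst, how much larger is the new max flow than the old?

4

Original max flow = 18.
After raising cap(src->dst), augmenting paths through that edge carry 4 more units.
New max flow = 22. Increase = 4.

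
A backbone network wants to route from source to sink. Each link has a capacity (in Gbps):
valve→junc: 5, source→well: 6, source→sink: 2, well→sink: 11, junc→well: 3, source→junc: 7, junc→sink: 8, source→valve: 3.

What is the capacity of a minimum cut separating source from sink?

Max flow = 18 (via 5 augmenting paths).
In the residual at optimum, the set reachable from source is {source}.
Cut edges: source→valve (cap 3), source→junc (cap 7), source→well (cap 6), source→sink (cap 2). Sum = 18.

18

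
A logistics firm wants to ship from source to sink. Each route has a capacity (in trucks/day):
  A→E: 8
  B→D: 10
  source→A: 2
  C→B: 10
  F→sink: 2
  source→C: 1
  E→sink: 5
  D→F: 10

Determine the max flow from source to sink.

Augment source→A→E→sink: bottleneck 2. Total 2.
Augment source→C→B→D→F→sink: bottleneck 1. Total 3.
No augmenting path remains in the residual graph.

3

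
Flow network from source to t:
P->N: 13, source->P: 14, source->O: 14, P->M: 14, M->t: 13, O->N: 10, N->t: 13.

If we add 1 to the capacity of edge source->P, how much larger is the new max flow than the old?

Original max flow = 24.
After raising cap(source->P), augmenting paths through that edge carry 1 more unit.
New max flow = 25. Increase = 1.

1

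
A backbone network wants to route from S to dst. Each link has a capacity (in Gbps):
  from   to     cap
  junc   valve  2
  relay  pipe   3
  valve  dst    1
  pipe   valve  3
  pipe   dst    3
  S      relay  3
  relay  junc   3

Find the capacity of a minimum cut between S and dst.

Max flow = 3 (via 1 augmenting path).
In the residual at optimum, the set reachable from S is {S}.
Cut edges: S→relay (cap 3). Sum = 3.

3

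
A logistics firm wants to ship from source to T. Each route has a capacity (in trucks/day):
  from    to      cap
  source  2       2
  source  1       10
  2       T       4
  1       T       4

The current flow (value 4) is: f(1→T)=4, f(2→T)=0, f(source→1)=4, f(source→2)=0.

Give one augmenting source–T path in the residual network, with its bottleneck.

source→2→T, bottleneck 2

Residual along source→2→T: source→2: 2, 2→T: 4.
Bottleneck = min = 2.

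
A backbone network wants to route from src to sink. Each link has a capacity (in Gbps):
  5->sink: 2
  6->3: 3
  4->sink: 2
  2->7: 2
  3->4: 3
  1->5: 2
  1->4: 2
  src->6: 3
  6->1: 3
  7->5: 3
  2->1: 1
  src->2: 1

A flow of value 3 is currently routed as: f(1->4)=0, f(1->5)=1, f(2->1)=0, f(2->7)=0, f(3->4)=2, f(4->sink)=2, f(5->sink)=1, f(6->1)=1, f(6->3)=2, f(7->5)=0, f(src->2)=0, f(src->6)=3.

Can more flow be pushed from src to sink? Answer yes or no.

Yes

Residual path src->2->1->5->sink has bottleneck 1 > 0.
Pushing 1 along it raises the flow to 4, so the given flow is not maximum.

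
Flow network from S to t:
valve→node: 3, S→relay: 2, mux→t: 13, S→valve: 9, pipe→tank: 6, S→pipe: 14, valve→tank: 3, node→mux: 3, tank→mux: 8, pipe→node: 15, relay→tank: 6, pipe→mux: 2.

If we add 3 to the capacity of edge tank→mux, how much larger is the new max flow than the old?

Original max flow = 13.
Even with extra capacity on tank→mux, another cut of capacity 13 remains binding.
New max flow = 13. Increase = 0.

0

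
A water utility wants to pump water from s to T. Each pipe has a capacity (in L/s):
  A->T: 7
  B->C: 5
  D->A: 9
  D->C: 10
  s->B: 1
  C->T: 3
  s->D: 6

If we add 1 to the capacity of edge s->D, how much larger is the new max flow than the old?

1

Original max flow = 7.
After raising cap(s->D), augmenting paths through that edge carry 1 more unit.
New max flow = 8. Increase = 1.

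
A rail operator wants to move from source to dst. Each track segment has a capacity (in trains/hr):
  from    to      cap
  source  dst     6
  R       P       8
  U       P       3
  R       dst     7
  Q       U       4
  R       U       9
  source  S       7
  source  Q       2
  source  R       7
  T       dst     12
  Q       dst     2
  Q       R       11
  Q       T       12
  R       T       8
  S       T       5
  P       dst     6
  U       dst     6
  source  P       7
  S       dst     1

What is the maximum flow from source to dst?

Augment source→dst: bottleneck 6. Total 6.
Augment source→Q→dst: bottleneck 2. Total 8.
Augment source→S→dst: bottleneck 1. Total 9.
Augment source→R→dst: bottleneck 7. Total 16.
Augment source→P→dst: bottleneck 6. Total 22.
Augment source→S→T→dst: bottleneck 5. Total 27.
No augmenting path remains in the residual graph.

27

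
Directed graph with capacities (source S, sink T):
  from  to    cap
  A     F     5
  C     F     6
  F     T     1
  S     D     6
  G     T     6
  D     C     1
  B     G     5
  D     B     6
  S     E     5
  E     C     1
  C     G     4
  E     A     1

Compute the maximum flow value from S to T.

7

Augment S→D→B→G→T: bottleneck 5. Total 5.
Augment S→D→C→G→T: bottleneck 1. Total 6.
Augment S→E→C→F→T: bottleneck 1. Total 7.
No augmenting path remains in the residual graph.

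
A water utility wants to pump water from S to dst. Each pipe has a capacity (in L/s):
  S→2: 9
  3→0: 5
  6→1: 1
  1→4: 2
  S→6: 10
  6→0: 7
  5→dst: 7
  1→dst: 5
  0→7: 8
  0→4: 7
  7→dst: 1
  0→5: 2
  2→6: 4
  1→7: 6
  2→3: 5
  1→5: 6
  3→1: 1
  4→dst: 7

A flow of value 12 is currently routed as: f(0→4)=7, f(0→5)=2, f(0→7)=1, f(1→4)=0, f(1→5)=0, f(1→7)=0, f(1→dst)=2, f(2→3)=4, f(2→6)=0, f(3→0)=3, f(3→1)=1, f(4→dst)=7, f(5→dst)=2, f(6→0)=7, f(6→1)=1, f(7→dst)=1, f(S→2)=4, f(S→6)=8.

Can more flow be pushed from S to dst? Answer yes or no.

Residual reachable from S: {0, 2, 3, 6, 7, S}; dst is not reachable.
Saturated cut: 6→1, 3→1, 0→5, 0→4, 7→dst with total capacity 12 = current flow value. Flow is maximum.

No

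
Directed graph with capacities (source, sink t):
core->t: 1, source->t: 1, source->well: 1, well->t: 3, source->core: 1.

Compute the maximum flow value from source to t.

Augment source->t: bottleneck 1. Total 1.
Augment source->well->t: bottleneck 1. Total 2.
Augment source->core->t: bottleneck 1. Total 3.
No augmenting path remains in the residual graph.

3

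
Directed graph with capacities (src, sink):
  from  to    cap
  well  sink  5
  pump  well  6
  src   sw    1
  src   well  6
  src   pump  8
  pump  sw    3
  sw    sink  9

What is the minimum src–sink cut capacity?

Max flow = 9 (via 3 augmenting paths).
In the residual at optimum, the set reachable from src is {pump, src, well}.
Cut edges: src->sw (cap 1), pump->sw (cap 3), well->sink (cap 5). Sum = 9.

9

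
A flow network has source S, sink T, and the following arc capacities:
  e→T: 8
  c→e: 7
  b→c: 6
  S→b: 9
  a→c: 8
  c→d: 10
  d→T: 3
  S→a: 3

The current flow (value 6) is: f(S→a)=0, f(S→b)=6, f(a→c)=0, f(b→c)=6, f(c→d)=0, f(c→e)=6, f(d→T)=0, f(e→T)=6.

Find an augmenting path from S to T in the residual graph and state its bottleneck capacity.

S→a→c→e→T, bottleneck 1

Residual along S→a→c→e→T: S→a: 3, a→c: 8, c→e: 1, e→T: 2.
Bottleneck = min = 1.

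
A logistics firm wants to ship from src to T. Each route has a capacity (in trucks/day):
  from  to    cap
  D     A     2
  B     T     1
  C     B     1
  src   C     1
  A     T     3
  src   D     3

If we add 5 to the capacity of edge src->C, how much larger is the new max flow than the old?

0

Original max flow = 3.
Even with extra capacity on src->C, another cut of capacity 3 remains binding.
New max flow = 3. Increase = 0.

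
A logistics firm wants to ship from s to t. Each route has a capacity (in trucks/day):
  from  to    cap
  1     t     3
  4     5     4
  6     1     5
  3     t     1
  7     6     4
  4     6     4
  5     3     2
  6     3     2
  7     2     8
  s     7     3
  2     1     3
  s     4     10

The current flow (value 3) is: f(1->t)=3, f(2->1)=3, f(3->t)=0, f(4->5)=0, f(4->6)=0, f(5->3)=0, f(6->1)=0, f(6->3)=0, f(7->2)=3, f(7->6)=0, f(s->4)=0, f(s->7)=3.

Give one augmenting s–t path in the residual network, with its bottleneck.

s->4->6->3->t, bottleneck 1

Residual along s->4->6->3->t: s->4: 10, 4->6: 4, 6->3: 2, 3->t: 1.
Bottleneck = min = 1.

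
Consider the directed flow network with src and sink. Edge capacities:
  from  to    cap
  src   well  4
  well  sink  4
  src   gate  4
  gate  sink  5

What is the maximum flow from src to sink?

Augment src→gate→sink: bottleneck 4. Total 4.
Augment src→well→sink: bottleneck 4. Total 8.
No augmenting path remains in the residual graph.

8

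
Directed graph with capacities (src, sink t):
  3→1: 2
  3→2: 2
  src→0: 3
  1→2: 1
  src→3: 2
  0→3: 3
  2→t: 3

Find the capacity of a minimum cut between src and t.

Max flow = 3 (via 2 augmenting paths).
In the residual at optimum, the set reachable from src is {0, 1, 3, src}.
Cut edges: 3→2 (cap 2), 1→2 (cap 1). Sum = 3.

3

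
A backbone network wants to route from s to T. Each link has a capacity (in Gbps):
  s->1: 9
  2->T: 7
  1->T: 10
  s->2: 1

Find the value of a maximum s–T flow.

Augment s->1->T: bottleneck 9. Total 9.
Augment s->2->T: bottleneck 1. Total 10.
No augmenting path remains in the residual graph.

10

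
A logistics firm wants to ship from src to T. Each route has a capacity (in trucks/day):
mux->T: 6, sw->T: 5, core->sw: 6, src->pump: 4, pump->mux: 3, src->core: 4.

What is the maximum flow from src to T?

Augment src->pump->mux->T: bottleneck 3. Total 3.
Augment src->core->sw->T: bottleneck 4. Total 7.
No augmenting path remains in the residual graph.

7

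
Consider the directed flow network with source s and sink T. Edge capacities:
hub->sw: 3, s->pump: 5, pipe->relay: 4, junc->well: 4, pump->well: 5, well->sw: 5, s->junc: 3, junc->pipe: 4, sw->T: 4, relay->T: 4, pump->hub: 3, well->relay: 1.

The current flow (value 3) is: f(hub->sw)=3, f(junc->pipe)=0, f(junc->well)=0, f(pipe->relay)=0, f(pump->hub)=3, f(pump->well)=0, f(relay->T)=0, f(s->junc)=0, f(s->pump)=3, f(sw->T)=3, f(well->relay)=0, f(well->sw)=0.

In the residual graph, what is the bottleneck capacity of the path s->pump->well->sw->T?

1

Residual capacities along the path: s->pump: 2, pump->well: 5, well->sw: 5, sw->T: 1.
Minimum is 1.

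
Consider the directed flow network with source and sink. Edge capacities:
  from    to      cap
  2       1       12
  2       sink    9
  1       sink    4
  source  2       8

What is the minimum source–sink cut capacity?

Max flow = 8 (via 1 augmenting path).
In the residual at optimum, the set reachable from source is {source}.
Cut edges: source→2 (cap 8). Sum = 8.

8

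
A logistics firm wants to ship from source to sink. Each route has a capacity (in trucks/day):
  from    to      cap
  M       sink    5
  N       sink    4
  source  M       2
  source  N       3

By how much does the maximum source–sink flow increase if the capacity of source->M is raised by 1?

Original max flow = 5.
After raising cap(source->M), augmenting paths through that edge carry 1 more unit.
New max flow = 6. Increase = 1.

1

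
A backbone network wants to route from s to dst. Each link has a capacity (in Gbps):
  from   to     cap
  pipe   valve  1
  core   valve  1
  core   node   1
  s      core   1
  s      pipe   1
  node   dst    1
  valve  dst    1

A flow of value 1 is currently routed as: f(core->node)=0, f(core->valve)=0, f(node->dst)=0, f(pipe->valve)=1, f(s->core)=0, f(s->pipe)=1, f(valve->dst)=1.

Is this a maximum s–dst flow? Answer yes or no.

No

Residual path s->core->node->dst has bottleneck 1 > 0.
Pushing 1 along it raises the flow to 2, so the given flow is not maximum.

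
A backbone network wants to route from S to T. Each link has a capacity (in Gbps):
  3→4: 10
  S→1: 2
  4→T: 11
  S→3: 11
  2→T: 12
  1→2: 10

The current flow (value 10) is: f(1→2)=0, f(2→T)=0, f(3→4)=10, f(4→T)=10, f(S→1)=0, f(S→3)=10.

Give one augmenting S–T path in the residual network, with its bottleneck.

S→1→2→T, bottleneck 2

Residual along S→1→2→T: S→1: 2, 1→2: 10, 2→T: 12.
Bottleneck = min = 2.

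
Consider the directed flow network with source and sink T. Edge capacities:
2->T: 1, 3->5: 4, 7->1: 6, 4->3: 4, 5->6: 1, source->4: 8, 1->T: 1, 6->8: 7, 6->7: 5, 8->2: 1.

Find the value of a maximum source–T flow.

Augment source->4->3->5->6->8->2->T: bottleneck 1. Total 1.
No augmenting path remains in the residual graph.

1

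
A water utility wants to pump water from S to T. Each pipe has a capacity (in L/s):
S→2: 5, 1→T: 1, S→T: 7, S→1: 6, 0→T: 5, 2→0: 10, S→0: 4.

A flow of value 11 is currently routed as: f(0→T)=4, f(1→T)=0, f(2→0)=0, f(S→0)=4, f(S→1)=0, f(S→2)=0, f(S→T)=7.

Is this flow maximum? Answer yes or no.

Residual path S→1→T has bottleneck 1 > 0.
Pushing 1 along it raises the flow to 12, so the given flow is not maximum.

No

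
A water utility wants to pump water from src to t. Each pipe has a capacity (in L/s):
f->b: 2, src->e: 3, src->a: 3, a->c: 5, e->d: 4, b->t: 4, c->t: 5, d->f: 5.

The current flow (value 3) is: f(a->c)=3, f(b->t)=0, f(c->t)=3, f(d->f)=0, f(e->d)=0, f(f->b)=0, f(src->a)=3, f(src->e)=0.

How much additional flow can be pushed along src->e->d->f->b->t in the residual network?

Residual capacities along the path: src->e: 3, e->d: 4, d->f: 5, f->b: 2, b->t: 4.
Minimum is 2.

2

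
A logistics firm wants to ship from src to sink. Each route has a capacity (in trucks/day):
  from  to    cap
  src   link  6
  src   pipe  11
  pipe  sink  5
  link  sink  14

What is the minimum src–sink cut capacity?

Max flow = 11 (via 2 augmenting paths).
In the residual at optimum, the set reachable from src is {pipe, src}.
Cut edges: src->link (cap 6), pipe->sink (cap 5). Sum = 11.

11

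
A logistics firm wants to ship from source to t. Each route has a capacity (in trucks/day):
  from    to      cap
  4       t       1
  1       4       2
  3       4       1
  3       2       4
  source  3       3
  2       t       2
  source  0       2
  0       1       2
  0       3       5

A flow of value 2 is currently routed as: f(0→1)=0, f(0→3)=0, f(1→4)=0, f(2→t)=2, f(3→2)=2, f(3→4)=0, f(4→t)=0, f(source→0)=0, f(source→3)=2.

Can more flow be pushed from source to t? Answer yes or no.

Yes

Residual path source→3→4→t has bottleneck 1 > 0.
Pushing 1 along it raises the flow to 3, so the given flow is not maximum.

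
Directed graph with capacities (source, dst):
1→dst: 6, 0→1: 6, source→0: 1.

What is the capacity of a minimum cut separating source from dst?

1

Max flow = 1 (via 1 augmenting path).
In the residual at optimum, the set reachable from source is {source}.
Cut edges: source→0 (cap 1). Sum = 1.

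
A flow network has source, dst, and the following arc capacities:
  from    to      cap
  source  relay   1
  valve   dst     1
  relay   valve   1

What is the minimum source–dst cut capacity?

1

Max flow = 1 (via 1 augmenting path).
In the residual at optimum, the set reachable from source is {source}.
Cut edges: source->relay (cap 1). Sum = 1.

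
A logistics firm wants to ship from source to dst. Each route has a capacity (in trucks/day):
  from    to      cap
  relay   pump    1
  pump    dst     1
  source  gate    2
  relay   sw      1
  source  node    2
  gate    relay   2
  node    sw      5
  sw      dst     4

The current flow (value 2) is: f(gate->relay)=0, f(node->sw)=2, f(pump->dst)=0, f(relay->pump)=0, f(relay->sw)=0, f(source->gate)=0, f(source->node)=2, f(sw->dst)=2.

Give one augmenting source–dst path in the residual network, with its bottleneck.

source->gate->relay->sw->dst, bottleneck 1

Residual along source->gate->relay->sw->dst: source->gate: 2, gate->relay: 2, relay->sw: 1, sw->dst: 2.
Bottleneck = min = 1.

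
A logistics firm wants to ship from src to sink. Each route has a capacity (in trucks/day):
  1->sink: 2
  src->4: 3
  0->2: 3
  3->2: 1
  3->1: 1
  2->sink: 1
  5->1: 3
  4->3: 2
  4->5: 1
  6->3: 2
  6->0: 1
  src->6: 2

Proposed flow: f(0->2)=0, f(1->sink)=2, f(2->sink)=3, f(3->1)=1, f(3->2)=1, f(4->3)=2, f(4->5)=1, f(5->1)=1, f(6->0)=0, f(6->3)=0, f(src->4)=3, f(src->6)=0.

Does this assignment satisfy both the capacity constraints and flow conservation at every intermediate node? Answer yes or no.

No

Capacity violated on 2->sink: flow 3 > capacity 1.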